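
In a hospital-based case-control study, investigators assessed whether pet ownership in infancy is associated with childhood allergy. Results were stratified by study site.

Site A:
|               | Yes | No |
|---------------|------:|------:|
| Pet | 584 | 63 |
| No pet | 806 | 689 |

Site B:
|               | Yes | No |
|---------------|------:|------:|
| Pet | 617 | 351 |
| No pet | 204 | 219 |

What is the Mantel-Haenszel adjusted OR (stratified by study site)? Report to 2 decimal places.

OR_MH = Σ(aᵢdᵢ/nᵢ) / Σ(bᵢcᵢ/nᵢ), where nᵢ is the stratum total.
Stratum 1 (Site A): n = 2142; a·d/n = 584·689/2142 = 187.8506; b·c/n = 63·806/2142 = 23.7059
Stratum 2 (Site B): n = 1391; a·d/n = 617·219/1391 = 97.1409; b·c/n = 351·204/1391 = 51.4766
OR_MH = (187.8506 + 97.1409) / (23.7059 + 51.4766) = 284.9915 / 75.1825 = 3.79066

3.79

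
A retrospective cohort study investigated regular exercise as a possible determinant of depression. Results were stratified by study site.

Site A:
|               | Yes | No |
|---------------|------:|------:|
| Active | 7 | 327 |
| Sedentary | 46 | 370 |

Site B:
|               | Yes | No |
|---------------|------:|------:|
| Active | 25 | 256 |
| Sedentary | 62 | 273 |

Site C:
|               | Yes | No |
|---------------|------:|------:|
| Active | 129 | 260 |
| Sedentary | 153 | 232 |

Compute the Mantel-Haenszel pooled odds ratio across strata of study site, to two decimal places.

OR_MH = Σ(aᵢdᵢ/nᵢ) / Σ(bᵢcᵢ/nᵢ), where nᵢ is the stratum total.
Stratum 1 (Site A): n = 750; a·d/n = 7·370/750 = 3.4533; b·c/n = 327·46/750 = 20.0560
Stratum 2 (Site B): n = 616; a·d/n = 25·273/616 = 11.0795; b·c/n = 256·62/616 = 25.7662
Stratum 3 (Site C): n = 774; a·d/n = 129·232/774 = 38.6667; b·c/n = 260·153/774 = 51.3953
OR_MH = (3.4533 + 11.0795 + 38.6667) / (20.0560 + 25.7662 + 51.3953) = 53.1995 / 97.2176 = 0.54722

0.55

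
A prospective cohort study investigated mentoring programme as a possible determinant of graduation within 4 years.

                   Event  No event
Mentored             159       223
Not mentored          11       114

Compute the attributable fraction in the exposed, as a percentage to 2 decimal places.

78.86

Cells: a = 159, b = 223, c = 11, d = 114.
Risk in exposed = 159/382 = 0.41623; risk in unexposed = 11/125 = 0.08800.
RR = 0.41623/0.08800 = 4.72989
AR% = (RR − 1)/RR × 100 = (4.72989 − 1)/4.72989 × 100 = 78.8579%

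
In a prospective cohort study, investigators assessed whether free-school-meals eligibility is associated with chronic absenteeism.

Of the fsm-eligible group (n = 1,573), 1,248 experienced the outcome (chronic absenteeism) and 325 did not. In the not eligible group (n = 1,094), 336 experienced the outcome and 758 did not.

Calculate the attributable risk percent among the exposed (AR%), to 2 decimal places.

61.29

From the description: a = 1248, b = 325, c = 336, d = 758.
Risk in exposed = 1248/1573 = 0.79339; risk in unexposed = 336/1094 = 0.30713.
RR = 0.79339/0.30713 = 2.58323
AR% = (RR − 1)/RR × 100 = (2.58323 − 1)/2.58323 × 100 = 61.2888%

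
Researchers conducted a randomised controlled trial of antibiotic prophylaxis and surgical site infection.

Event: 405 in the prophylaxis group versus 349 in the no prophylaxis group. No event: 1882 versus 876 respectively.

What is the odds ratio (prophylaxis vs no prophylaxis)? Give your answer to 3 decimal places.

0.540

From the description: a = 405, b = 1882, c = 349, d = 876.
OR = (a·d)/(b·c) = (405 × 876) / (1882 × 349) = 354780 / 656818 = 0.54015
Exposure is associated with lower odds of surgical site infection (OR = 0.54 < 1).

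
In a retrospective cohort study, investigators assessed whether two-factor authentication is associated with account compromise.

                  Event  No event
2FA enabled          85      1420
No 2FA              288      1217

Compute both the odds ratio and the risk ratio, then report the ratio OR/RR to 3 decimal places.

Cells: a = 85, b = 1420, c = 288, d = 1217.
OR = (85·1217)/(1420·288) = 103445/408960 = 0.25295
Risk in exposed = 85/1505 = 0.05648; risk in unexposed = 288/1505 = 0.19136; RR = 0.29514
OR/RR = 0.25295 / 0.29514 = 0.85704
The outcome is not rare, so the OR lies further from 1 than the RR.

0.857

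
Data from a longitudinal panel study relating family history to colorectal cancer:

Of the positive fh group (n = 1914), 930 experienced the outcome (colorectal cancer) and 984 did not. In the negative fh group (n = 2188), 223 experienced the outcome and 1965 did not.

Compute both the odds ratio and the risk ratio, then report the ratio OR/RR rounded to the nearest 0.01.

From the description: a = 930, b = 984, c = 223, d = 1965.
OR = (930·1965)/(984·223) = 1827450/219432 = 8.32809
Risk in exposed = 930/1914 = 0.48589; risk in unexposed = 223/2188 = 0.10192; RR = 4.76742
OR/RR = 8.32809 / 4.76742 = 1.74688
The outcome is not rare, so the OR lies further from 1 than the RR.

1.75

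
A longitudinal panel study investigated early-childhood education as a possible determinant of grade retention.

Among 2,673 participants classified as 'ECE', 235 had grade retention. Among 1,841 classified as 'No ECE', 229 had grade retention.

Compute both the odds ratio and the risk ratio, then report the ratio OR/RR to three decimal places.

0.960

From the description: a = 235, b = 2438, c = 229, d = 1612.
OR = (235·1612)/(2438·229) = 378820/558302 = 0.67852
Risk in exposed = 235/2673 = 0.08792; risk in unexposed = 229/1841 = 0.12439; RR = 0.70678
OR/RR = 0.67852 / 0.70678 = 0.96001
The outcome is not rare, so the OR lies further from 1 than the RR.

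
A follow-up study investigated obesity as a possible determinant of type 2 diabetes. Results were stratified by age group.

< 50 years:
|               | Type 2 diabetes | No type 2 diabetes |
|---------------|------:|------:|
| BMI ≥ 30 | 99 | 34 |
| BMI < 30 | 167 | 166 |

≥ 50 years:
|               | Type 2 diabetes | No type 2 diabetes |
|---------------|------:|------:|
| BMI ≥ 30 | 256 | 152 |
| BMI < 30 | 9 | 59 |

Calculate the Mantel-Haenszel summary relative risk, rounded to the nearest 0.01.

RR_MH = Σ(aᵢ·n₀ᵢ/nᵢ) / Σ(cᵢ·n₁ᵢ/nᵢ), with n₁ᵢ = aᵢ+bᵢ (exposed), n₀ᵢ = cᵢ+dᵢ (unexposed), nᵢ = n₁ᵢ+n₀ᵢ.
Stratum 1 (< 50 years): n₁ = 133, n₀ = 333, n = 466; a·n₀/n = 99·333/466 = 70.7446; c·n₁/n = 167·133/466 = 47.6631
Stratum 2 (≥ 50 years): n₁ = 408, n₀ = 68, n = 476; a·n₀/n = 256·68/476 = 36.5714; c·n₁/n = 9·408/476 = 7.7143
RR_MH = (70.7446 + 36.5714) / (47.6631 + 7.7143) = 107.3161 / 55.3774 = 1.93790

1.94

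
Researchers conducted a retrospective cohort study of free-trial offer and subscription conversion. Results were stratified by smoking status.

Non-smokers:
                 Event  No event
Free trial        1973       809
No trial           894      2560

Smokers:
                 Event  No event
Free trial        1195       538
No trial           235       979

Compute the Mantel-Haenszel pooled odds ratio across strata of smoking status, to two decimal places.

OR_MH = Σ(aᵢdᵢ/nᵢ) / Σ(bᵢcᵢ/nᵢ), where nᵢ is the stratum total.
Stratum 1 (Non-smokers): n = 6236; a·d/n = 1973·2560/6236 = 809.9551; b·c/n = 809·894/6236 = 115.9792
Stratum 2 (Smokers): n = 2947; a·d/n = 1195·979/2947 = 396.9817; b·c/n = 538·235/2947 = 42.9013
OR_MH = (809.9551 + 396.9817) / (115.9792 + 42.9013) = 1206.9368 / 158.8804 = 7.59651

7.60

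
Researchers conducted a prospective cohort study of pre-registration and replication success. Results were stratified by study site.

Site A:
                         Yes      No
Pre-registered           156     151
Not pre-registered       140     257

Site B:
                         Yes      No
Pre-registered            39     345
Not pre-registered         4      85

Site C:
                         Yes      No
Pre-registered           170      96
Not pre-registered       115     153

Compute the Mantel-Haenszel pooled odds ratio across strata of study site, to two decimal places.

OR_MH = Σ(aᵢdᵢ/nᵢ) / Σ(bᵢcᵢ/nᵢ), where nᵢ is the stratum total.
Stratum 1 (Site A): n = 704; a·d/n = 156·257/704 = 56.9489; b·c/n = 151·140/704 = 30.0284
Stratum 2 (Site B): n = 473; a·d/n = 39·85/473 = 7.0085; b·c/n = 345·4/473 = 2.9175
Stratum 3 (Site C): n = 534; a·d/n = 170·153/534 = 48.7079; b·c/n = 96·115/534 = 20.6742
OR_MH = (56.9489 + 7.0085 + 48.7079) / (30.0284 + 2.9175 + 20.6742) = 112.6652 / 53.6201 = 2.10117

2.10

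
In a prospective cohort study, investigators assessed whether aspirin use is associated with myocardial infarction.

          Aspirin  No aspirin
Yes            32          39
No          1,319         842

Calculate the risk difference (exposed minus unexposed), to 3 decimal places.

Reading the table with exposure as columns: a = 32 (Aspirin, case), b = 1319 (Aspirin, non-case), c = 39 (No aspirin, case), d = 842.
Risk in exposed = 32/1351 = 0.023686; risk in unexposed = 39/881 = 0.044268.
Risk difference = 0.023686 − 0.044268 = -0.020582

-0.021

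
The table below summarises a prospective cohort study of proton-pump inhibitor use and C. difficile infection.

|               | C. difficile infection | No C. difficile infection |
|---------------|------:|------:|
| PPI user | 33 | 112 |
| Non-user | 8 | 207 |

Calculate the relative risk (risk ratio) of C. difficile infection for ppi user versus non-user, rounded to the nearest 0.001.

6.116

Cells: a = 33, b = 112, c = 8, d = 207.
Risk in exposed = 33/145 = 0.22759; risk in unexposed = 8/215 = 0.03721.
RR = 0.22759 / 0.03721 = 6.11638
The risk among the exposed is 6.12 times that among the unexposed.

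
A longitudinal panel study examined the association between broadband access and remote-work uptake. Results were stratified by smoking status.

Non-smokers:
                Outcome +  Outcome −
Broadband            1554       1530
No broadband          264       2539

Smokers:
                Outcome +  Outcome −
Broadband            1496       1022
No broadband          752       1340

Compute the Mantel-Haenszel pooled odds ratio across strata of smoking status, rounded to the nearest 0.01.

4.70

OR_MH = Σ(aᵢdᵢ/nᵢ) / Σ(bᵢcᵢ/nᵢ), where nᵢ is the stratum total.
Stratum 1 (Non-smokers): n = 5887; a·d/n = 1554·2539/5887 = 670.2235; b·c/n = 1530·264/5887 = 68.6122
Stratum 2 (Smokers): n = 4610; a·d/n = 1496·1340/4610 = 434.8460; b·c/n = 1022·752/4610 = 166.7124
OR_MH = (670.2235 + 434.8460) / (68.6122 + 166.7124) = 1105.0695 / 235.3246 = 4.69594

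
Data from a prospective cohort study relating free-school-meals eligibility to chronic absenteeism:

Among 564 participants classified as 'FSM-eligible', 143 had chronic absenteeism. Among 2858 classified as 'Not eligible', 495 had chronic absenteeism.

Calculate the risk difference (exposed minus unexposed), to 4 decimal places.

0.0803

From the description: a = 143, b = 421, c = 495, d = 2363.
Risk in exposed = 143/564 = 0.253546; risk in unexposed = 495/2858 = 0.173198.
Risk difference = 0.253546 − 0.173198 = 0.080348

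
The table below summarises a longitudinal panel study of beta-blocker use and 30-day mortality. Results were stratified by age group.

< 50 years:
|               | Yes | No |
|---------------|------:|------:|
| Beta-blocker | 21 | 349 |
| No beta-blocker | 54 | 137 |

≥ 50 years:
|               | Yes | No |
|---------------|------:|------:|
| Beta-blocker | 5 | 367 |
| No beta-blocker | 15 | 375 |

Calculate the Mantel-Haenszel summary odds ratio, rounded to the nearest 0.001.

0.186

OR_MH = Σ(aᵢdᵢ/nᵢ) / Σ(bᵢcᵢ/nᵢ), where nᵢ is the stratum total.
Stratum 1 (< 50 years): n = 561; a·d/n = 21·137/561 = 5.1283; b·c/n = 349·54/561 = 33.5936
Stratum 2 (≥ 50 years): n = 762; a·d/n = 5·375/762 = 2.4606; b·c/n = 367·15/762 = 7.2244
OR_MH = (5.1283 + 2.4606) / (33.5936 + 7.2244) = 7.5890 / 40.8180 = 0.18592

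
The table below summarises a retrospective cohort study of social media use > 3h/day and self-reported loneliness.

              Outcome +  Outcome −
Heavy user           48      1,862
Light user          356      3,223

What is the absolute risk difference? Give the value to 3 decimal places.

-0.074

Cells: a = 48, b = 1862, c = 356, d = 3223.
Risk in exposed = 48/1910 = 0.025131; risk in unexposed = 356/3579 = 0.099469.
Risk difference = 0.025131 − 0.099469 = -0.074338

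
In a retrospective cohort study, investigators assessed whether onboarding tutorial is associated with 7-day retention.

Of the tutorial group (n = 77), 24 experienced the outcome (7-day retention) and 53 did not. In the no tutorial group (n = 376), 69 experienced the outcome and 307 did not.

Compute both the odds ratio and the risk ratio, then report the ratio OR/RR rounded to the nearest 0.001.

1.186

From the description: a = 24, b = 53, c = 69, d = 307.
OR = (24·307)/(53·69) = 7368/3657 = 2.01477
Risk in exposed = 24/77 = 0.31169; risk in unexposed = 69/376 = 0.18351; RR = 1.69848
OR/RR = 2.01477 / 1.69848 = 1.18622
The outcome is not rare, so the OR lies further from 1 than the RR.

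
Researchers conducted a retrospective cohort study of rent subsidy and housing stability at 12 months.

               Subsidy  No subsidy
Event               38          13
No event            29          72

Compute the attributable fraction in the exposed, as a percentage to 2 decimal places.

Reading the table with exposure as columns: a = 38 (Subsidy, case), b = 29 (Subsidy, non-case), c = 13 (No subsidy, case), d = 72.
Risk in exposed = 38/67 = 0.56716; risk in unexposed = 13/85 = 0.15294.
RR = 0.56716/0.15294 = 3.70838
AR% = (RR − 1)/RR × 100 = (3.70838 − 1)/3.70838 × 100 = 73.0341%

73.03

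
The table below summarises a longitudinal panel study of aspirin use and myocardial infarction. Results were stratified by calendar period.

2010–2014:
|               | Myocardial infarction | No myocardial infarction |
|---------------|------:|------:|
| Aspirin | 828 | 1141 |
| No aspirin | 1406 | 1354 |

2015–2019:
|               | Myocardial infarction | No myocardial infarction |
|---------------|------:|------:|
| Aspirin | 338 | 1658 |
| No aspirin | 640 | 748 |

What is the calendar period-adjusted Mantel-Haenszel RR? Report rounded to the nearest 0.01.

0.65

RR_MH = Σ(aᵢ·n₀ᵢ/nᵢ) / Σ(cᵢ·n₁ᵢ/nᵢ), with n₁ᵢ = aᵢ+bᵢ (exposed), n₀ᵢ = cᵢ+dᵢ (unexposed), nᵢ = n₁ᵢ+n₀ᵢ.
Stratum 1 (2010–2014): n₁ = 1969, n₀ = 2760, n = 4729; a·n₀/n = 828·2760/4729 = 483.2480; c·n₁/n = 1406·1969/4729 = 585.4121
Stratum 2 (2015–2019): n₁ = 1996, n₀ = 1388, n = 3384; a·n₀/n = 338·1388/3384 = 138.6359; c·n₁/n = 640·1996/3384 = 377.4941
RR_MH = (483.2480 + 138.6359) / (585.4121 + 377.4941) = 621.8840 / 962.9062 = 0.64584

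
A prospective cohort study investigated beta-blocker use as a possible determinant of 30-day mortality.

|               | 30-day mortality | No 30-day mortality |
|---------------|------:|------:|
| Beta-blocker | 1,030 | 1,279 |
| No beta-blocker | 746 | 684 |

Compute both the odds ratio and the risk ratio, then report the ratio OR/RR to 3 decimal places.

0.864

Cells: a = 1030, b = 1279, c = 746, d = 684.
OR = (1030·684)/(1279·746) = 704520/954134 = 0.73839
Risk in exposed = 1030/2309 = 0.44608; risk in unexposed = 746/1430 = 0.52168; RR = 0.85509
OR/RR = 0.73839 / 0.85509 = 0.86352
The outcome is not rare, so the OR lies further from 1 than the RR.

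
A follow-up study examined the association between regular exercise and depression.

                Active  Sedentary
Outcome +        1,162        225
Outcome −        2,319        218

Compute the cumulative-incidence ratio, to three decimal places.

0.657

Reading the table with exposure as columns: a = 1162 (Active, case), b = 2319 (Active, non-case), c = 225 (Sedentary, case), d = 218.
Risk in exposed = 1162/3481 = 0.33381; risk in unexposed = 225/443 = 0.50790.
RR = 0.33381 / 0.50790 = 0.65724
The risk is 34% lower among the exposed than among the unexposed.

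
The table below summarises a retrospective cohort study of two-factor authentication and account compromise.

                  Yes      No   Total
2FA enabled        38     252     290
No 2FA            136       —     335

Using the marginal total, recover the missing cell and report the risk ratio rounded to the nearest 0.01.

0.32

The missing cell is in the unexposed row: 335 − 136 = 199.
So a = 38, b = 252, c = 136, d = 199.
RR = [a/(a+b)] / [c/(c+d)] = (38/290) / (136/335) = 0.13103/0.40597 = 0.32277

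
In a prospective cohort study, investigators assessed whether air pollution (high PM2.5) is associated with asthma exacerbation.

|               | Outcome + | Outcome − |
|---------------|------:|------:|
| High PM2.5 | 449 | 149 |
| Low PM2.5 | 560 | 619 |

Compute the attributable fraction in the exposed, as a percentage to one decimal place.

Cells: a = 449, b = 149, c = 560, d = 619.
Risk in exposed = 449/598 = 0.75084; risk in unexposed = 560/1179 = 0.47498.
RR = 0.75084/0.47498 = 1.58078
AR% = (RR − 1)/RR × 100 = (1.58078 − 1)/1.58078 × 100 = 36.7400%

36.7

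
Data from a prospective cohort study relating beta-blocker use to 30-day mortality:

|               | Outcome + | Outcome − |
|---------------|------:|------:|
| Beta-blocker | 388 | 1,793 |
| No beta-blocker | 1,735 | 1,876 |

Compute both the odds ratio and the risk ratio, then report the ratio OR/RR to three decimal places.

0.632

Cells: a = 388, b = 1793, c = 1735, d = 1876.
OR = (388·1876)/(1793·1735) = 727888/3110855 = 0.23398
Risk in exposed = 388/2181 = 0.17790; risk in unexposed = 1735/3611 = 0.48048; RR = 0.37026
OR/RR = 0.23398 / 0.37026 = 0.63195
The outcome is not rare, so the OR lies further from 1 than the RR.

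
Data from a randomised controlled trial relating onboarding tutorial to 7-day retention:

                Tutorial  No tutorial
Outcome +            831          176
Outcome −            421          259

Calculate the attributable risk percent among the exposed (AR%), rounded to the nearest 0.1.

Reading the table with exposure as columns: a = 831 (Tutorial, case), b = 421 (Tutorial, non-case), c = 176 (No tutorial, case), d = 259.
Risk in exposed = 831/1252 = 0.66374; risk in unexposed = 176/435 = 0.40460.
RR = 0.66374/0.40460 = 1.64049
AR% = (RR − 1)/RR × 100 = (1.64049 − 1)/1.64049 × 100 = 39.0426%

39.0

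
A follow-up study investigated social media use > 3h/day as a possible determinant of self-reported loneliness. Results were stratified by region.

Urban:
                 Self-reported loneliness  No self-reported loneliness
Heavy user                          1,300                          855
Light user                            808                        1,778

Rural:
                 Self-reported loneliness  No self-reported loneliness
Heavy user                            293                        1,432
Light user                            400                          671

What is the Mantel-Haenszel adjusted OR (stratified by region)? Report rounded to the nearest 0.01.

OR_MH = Σ(aᵢdᵢ/nᵢ) / Σ(bᵢcᵢ/nᵢ), where nᵢ is the stratum total.
Stratum 1 (Urban): n = 4741; a·d/n = 1300·1778/4741 = 487.5343; b·c/n = 855·808/4741 = 145.7161
Stratum 2 (Rural): n = 2796; a·d/n = 293·671/2796 = 70.3158; b·c/n = 1432·400/2796 = 204.8641
OR_MH = (487.5343 + 70.3158) / (145.7161 + 204.8641) = 557.8501 / 350.5802 = 1.59122

1.59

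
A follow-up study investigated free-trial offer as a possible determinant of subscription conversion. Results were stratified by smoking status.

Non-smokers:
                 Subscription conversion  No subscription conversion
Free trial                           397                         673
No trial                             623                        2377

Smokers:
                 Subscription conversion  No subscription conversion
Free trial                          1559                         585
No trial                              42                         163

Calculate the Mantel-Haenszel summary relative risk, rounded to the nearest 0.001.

RR_MH = Σ(aᵢ·n₀ᵢ/nᵢ) / Σ(cᵢ·n₁ᵢ/nᵢ), with n₁ᵢ = aᵢ+bᵢ (exposed), n₀ᵢ = cᵢ+dᵢ (unexposed), nᵢ = n₁ᵢ+n₀ᵢ.
Stratum 1 (Non-smokers): n₁ = 1070, n₀ = 3000, n = 4070; a·n₀/n = 397·3000/4070 = 292.6290; c·n₁/n = 623·1070/4070 = 163.7862
Stratum 2 (Smokers): n₁ = 2144, n₀ = 205, n = 2349; a·n₀/n = 1559·205/2349 = 136.0558; c·n₁/n = 42·2144/2349 = 38.3346
RR_MH = (292.6290 + 136.0558) / (163.7862 + 38.3346) = 428.6848 / 202.1209 = 2.12093

2.121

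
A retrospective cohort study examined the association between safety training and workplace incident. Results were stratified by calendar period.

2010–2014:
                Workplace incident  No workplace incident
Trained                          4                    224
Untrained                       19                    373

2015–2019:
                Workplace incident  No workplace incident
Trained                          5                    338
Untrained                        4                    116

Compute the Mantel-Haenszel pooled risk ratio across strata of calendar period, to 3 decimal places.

0.384

RR_MH = Σ(aᵢ·n₀ᵢ/nᵢ) / Σ(cᵢ·n₁ᵢ/nᵢ), with n₁ᵢ = aᵢ+bᵢ (exposed), n₀ᵢ = cᵢ+dᵢ (unexposed), nᵢ = n₁ᵢ+n₀ᵢ.
Stratum 1 (2010–2014): n₁ = 228, n₀ = 392, n = 620; a·n₀/n = 4·392/620 = 2.5290; c·n₁/n = 19·228/620 = 6.9871
Stratum 2 (2015–2019): n₁ = 343, n₀ = 120, n = 463; a·n₀/n = 5·120/463 = 1.2959; c·n₁/n = 4·343/463 = 2.9633
RR_MH = (2.5290 + 1.2959) / (6.9871 + 2.9633) = 3.8249 / 9.9504 = 0.38440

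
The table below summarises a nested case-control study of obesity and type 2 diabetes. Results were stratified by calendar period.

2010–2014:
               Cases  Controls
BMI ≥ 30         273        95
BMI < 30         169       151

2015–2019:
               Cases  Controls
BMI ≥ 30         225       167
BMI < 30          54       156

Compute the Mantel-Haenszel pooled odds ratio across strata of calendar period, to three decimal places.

OR_MH = Σ(aᵢdᵢ/nᵢ) / Σ(bᵢcᵢ/nᵢ), where nᵢ is the stratum total.
Stratum 1 (2010–2014): n = 688; a·d/n = 273·151/688 = 59.9172; b·c/n = 95·169/688 = 23.3358
Stratum 2 (2015–2019): n = 602; a·d/n = 225·156/602 = 58.3056; b·c/n = 167·54/602 = 14.9801
OR_MH = (59.9172 + 58.3056) / (23.3358 + 14.9801) = 118.2228 / 38.3158 = 3.08548

3.085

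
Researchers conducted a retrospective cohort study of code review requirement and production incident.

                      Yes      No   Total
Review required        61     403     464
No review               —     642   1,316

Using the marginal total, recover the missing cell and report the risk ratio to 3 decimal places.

0.257

The missing cell is in the unexposed row: 1316 − 642 = 674.
So a = 61, b = 403, c = 674, d = 642.
RR = [a/(a+b)] / [c/(c+d)] = (61/464) / (674/1316) = 0.13147/0.51216 = 0.25669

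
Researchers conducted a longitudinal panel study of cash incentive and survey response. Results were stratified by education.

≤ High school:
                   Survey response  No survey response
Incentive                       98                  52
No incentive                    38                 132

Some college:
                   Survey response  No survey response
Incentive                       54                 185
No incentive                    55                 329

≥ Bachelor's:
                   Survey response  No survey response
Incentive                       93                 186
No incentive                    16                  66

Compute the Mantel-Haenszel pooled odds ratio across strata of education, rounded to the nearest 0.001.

OR_MH = Σ(aᵢdᵢ/nᵢ) / Σ(bᵢcᵢ/nᵢ), where nᵢ is the stratum total.
Stratum 1 (≤ High school): n = 320; a·d/n = 98·132/320 = 40.4250; b·c/n = 52·38/320 = 6.1750
Stratum 2 (Some college): n = 623; a·d/n = 54·329/623 = 28.5169; b·c/n = 185·55/623 = 16.3323
Stratum 3 (≥ Bachelor's): n = 361; a·d/n = 93·66/361 = 17.0028; b·c/n = 186·16/361 = 8.2438
OR_MH = (40.4250 + 28.5169 + 17.0028) / (6.1750 + 16.3323 + 8.2438) = 85.9446 / 30.7510 = 2.79485

2.795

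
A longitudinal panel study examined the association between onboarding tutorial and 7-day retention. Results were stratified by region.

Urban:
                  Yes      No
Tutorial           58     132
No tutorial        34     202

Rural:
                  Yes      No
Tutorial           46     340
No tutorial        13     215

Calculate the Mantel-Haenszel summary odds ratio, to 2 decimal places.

OR_MH = Σ(aᵢdᵢ/nᵢ) / Σ(bᵢcᵢ/nᵢ), where nᵢ is the stratum total.
Stratum 1 (Urban): n = 426; a·d/n = 58·202/426 = 27.5023; b·c/n = 132·34/426 = 10.5352
Stratum 2 (Rural): n = 614; a·d/n = 46·215/614 = 16.1075; b·c/n = 340·13/614 = 7.1987
OR_MH = (27.5023 + 16.1075) / (10.5352 + 7.1987) = 43.6098 / 17.7339 = 2.45912

2.46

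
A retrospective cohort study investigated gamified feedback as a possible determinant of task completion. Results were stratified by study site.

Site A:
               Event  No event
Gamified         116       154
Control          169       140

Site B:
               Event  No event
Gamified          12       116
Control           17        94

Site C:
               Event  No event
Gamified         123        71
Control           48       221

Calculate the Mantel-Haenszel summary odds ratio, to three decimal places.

OR_MH = Σ(aᵢdᵢ/nᵢ) / Σ(bᵢcᵢ/nᵢ), where nᵢ is the stratum total.
Stratum 1 (Site A): n = 579; a·d/n = 116·140/579 = 28.0484; b·c/n = 154·169/579 = 44.9499
Stratum 2 (Site B): n = 239; a·d/n = 12·94/239 = 4.7197; b·c/n = 116·17/239 = 8.2510
Stratum 3 (Site C): n = 463; a·d/n = 123·221/463 = 58.7106; b·c/n = 71·48/463 = 7.3607
OR_MH = (28.0484 + 4.7197 + 58.7106) / (44.9499 + 8.2510 + 7.3607) = 91.4786 / 60.5617 = 1.51050

1.511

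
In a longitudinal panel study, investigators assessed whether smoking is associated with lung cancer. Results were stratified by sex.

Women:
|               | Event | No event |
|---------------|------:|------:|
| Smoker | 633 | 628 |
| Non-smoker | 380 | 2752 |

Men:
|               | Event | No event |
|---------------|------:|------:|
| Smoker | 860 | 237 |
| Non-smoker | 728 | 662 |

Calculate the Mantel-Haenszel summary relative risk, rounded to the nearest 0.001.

2.166

RR_MH = Σ(aᵢ·n₀ᵢ/nᵢ) / Σ(cᵢ·n₁ᵢ/nᵢ), with n₁ᵢ = aᵢ+bᵢ (exposed), n₀ᵢ = cᵢ+dᵢ (unexposed), nᵢ = n₁ᵢ+n₀ᵢ.
Stratum 1 (Women): n₁ = 1261, n₀ = 3132, n = 4393; a·n₀/n = 633·3132/4393 = 451.2989; c·n₁/n = 380·1261/4393 = 109.0781
Stratum 2 (Men): n₁ = 1097, n₀ = 1390, n = 2487; a·n₀/n = 860·1390/2487 = 480.6594; c·n₁/n = 728·1097/2487 = 321.1162
RR_MH = (451.2989 + 480.6594) / (109.0781 + 321.1162) = 931.9583 / 430.1943 = 2.16637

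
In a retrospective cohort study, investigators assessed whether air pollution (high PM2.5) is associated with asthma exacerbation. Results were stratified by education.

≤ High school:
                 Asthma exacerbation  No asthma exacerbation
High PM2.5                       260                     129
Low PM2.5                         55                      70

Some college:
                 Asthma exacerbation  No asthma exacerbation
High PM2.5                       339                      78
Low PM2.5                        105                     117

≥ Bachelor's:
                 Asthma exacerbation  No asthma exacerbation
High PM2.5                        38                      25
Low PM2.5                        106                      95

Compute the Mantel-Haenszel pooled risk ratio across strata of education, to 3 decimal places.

1.550

RR_MH = Σ(aᵢ·n₀ᵢ/nᵢ) / Σ(cᵢ·n₁ᵢ/nᵢ), with n₁ᵢ = aᵢ+bᵢ (exposed), n₀ᵢ = cᵢ+dᵢ (unexposed), nᵢ = n₁ᵢ+n₀ᵢ.
Stratum 1 (≤ High school): n₁ = 389, n₀ = 125, n = 514; a·n₀/n = 260·125/514 = 63.2296; c·n₁/n = 55·389/514 = 41.6245
Stratum 2 (Some college): n₁ = 417, n₀ = 222, n = 639; a·n₀/n = 339·222/639 = 117.7746; c·n₁/n = 105·417/639 = 68.5211
Stratum 3 (≥ Bachelor's): n₁ = 63, n₀ = 201, n = 264; a·n₀/n = 38·201/264 = 28.9318; c·n₁/n = 106·63/264 = 25.2955
RR_MH = (63.2296 + 117.7746 + 28.9318) / (41.6245 + 68.5211 + 25.2955) = 209.9360 / 135.4411 = 1.55002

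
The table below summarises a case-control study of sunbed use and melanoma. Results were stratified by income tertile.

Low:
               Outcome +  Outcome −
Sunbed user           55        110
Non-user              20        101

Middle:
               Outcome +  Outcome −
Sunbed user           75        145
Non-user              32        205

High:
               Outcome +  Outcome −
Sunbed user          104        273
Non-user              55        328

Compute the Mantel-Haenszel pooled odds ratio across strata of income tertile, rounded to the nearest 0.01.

2.60

OR_MH = Σ(aᵢdᵢ/nᵢ) / Σ(bᵢcᵢ/nᵢ), where nᵢ is the stratum total.
Stratum 1 (Low): n = 286; a·d/n = 55·101/286 = 19.4231; b·c/n = 110·20/286 = 7.6923
Stratum 2 (Middle): n = 457; a·d/n = 75·205/457 = 33.6433; b·c/n = 145·32/457 = 10.1532
Stratum 3 (High): n = 760; a·d/n = 104·328/760 = 44.8842; b·c/n = 273·55/760 = 19.7566
OR_MH = (19.4231 + 33.6433 + 44.8842) / (7.6923 + 10.1532 + 19.7566) = 97.9506 / 37.6021 = 2.60493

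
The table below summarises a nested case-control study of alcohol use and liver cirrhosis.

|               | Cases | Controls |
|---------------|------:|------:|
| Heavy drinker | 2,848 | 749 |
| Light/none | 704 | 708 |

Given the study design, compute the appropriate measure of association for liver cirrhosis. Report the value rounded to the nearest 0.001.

3.824

Cells: a = 2848, b = 749, c = 704, d = 708.
This is a nested case-control study: participants were sampled on outcome status, so risks in the source population cannot be estimated directly — relative risk is not valid here. The odds ratio is the appropriate measure.
OR = (a·d)/(b·c) = (2848 × 708) / (749 × 704) = 2016384 / 527296 = 3.82401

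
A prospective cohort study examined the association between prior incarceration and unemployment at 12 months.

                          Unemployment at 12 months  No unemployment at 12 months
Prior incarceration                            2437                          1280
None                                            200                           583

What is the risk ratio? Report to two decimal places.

2.57

Cells: a = 2437, b = 1280, c = 200, d = 583.
Risk in exposed = 2437/3717 = 0.65564; risk in unexposed = 200/783 = 0.25543.
RR = 0.65564 / 0.25543 = 2.56682
The risk among the exposed is 2.57 times that among the unexposed.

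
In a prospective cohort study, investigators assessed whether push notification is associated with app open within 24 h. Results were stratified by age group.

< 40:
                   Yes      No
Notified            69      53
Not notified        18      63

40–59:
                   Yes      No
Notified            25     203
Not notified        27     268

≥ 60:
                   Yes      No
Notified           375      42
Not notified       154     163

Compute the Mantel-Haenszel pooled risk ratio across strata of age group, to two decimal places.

RR_MH = Σ(aᵢ·n₀ᵢ/nᵢ) / Σ(cᵢ·n₁ᵢ/nᵢ), with n₁ᵢ = aᵢ+bᵢ (exposed), n₀ᵢ = cᵢ+dᵢ (unexposed), nᵢ = n₁ᵢ+n₀ᵢ.
Stratum 1 (< 40): n₁ = 122, n₀ = 81, n = 203; a·n₀/n = 69·81/203 = 27.5320; c·n₁/n = 18·122/203 = 10.8177
Stratum 2 (40–59): n₁ = 228, n₀ = 295, n = 523; a·n₀/n = 25·295/523 = 14.1013; c·n₁/n = 27·228/523 = 11.7706
Stratum 3 (≥ 60): n₁ = 417, n₀ = 317, n = 734; a·n₀/n = 375·317/734 = 161.9550; c·n₁/n = 154·417/734 = 87.4905
RR_MH = (27.5320 + 14.1013 + 161.9550) / (10.8177 + 11.7706 + 87.4905) = 203.5884 / 110.0788 = 1.84948

1.85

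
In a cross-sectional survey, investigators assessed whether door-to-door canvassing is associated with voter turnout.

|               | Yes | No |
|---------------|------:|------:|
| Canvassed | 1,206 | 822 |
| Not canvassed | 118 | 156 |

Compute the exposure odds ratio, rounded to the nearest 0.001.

1.940

Cells: a = 1206, b = 822, c = 118, d = 156.
OR = (a·d)/(b·c) = (1206 × 156) / (822 × 118) = 188136 / 96996 = 1.93963
The odds of voter turnout are about 1.94 times as high in the canvassed group.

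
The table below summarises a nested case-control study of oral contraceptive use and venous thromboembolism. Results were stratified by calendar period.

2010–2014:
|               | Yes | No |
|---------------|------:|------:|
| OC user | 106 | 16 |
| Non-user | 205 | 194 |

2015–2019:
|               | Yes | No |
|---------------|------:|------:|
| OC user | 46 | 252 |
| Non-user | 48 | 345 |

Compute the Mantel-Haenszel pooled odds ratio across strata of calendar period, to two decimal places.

OR_MH = Σ(aᵢdᵢ/nᵢ) / Σ(bᵢcᵢ/nᵢ), where nᵢ is the stratum total.
Stratum 1 (2010–2014): n = 521; a·d/n = 106·194/521 = 39.4702; b·c/n = 16·205/521 = 6.2956
Stratum 2 (2015–2019): n = 691; a·d/n = 46·345/691 = 22.9667; b·c/n = 252·48/691 = 17.5051
OR_MH = (39.4702 + 22.9667) / (6.2956 + 17.5051) = 62.4370 / 23.8007 = 2.62333

2.62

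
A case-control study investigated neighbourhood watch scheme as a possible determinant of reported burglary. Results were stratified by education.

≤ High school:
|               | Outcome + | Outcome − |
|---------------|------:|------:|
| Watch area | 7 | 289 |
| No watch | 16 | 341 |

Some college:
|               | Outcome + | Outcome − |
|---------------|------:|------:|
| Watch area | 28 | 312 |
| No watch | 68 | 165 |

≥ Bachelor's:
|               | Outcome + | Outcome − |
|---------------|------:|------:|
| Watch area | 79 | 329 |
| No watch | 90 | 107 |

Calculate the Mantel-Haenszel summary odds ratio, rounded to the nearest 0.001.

OR_MH = Σ(aᵢdᵢ/nᵢ) / Σ(bᵢcᵢ/nᵢ), where nᵢ is the stratum total.
Stratum 1 (≤ High school): n = 653; a·d/n = 7·341/653 = 3.6554; b·c/n = 289·16/653 = 7.0812
Stratum 2 (Some college): n = 573; a·d/n = 28·165/573 = 8.0628; b·c/n = 312·68/573 = 37.0262
Stratum 3 (≥ Bachelor's): n = 605; a·d/n = 79·107/605 = 13.9719; b·c/n = 329·90/605 = 48.9421
OR_MH = (3.6554 + 8.0628 + 13.9719) / (7.0812 + 37.0262 + 48.9421) = 25.6902 / 93.0495 = 0.27609

0.276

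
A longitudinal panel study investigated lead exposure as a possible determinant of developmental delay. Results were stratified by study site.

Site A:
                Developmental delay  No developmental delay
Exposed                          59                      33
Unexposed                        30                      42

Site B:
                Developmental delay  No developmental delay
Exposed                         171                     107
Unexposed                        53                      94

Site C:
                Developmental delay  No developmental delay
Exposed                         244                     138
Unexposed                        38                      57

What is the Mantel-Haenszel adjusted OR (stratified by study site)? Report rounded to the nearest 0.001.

2.703

OR_MH = Σ(aᵢdᵢ/nᵢ) / Σ(bᵢcᵢ/nᵢ), where nᵢ is the stratum total.
Stratum 1 (Site A): n = 164; a·d/n = 59·42/164 = 15.1098; b·c/n = 33·30/164 = 6.0366
Stratum 2 (Site B): n = 425; a·d/n = 171·94/425 = 37.8212; b·c/n = 107·53/425 = 13.3435
Stratum 3 (Site C): n = 477; a·d/n = 244·57/477 = 29.1572; b·c/n = 138·38/477 = 10.9937
OR_MH = (15.1098 + 37.8212 + 29.1572) / (6.0366 + 13.3435 + 10.9937) = 82.0882 / 30.3738 = 2.70260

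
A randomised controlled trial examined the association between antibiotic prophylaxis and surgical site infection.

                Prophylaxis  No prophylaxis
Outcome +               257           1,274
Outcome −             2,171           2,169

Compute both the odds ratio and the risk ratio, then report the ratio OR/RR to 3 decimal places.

Reading the table with exposure as columns: a = 257 (Prophylaxis, case), b = 2171 (Prophylaxis, non-case), c = 1274 (No prophylaxis, case), d = 2169.
OR = (257·2169)/(2171·1274) = 557433/2765854 = 0.20154
Risk in exposed = 257/2428 = 0.10585; risk in unexposed = 1274/3443 = 0.37003; RR = 0.28606
OR/RR = 0.20154 / 0.28606 = 0.70455
The outcome is not rare, so the OR lies further from 1 than the RR.

0.705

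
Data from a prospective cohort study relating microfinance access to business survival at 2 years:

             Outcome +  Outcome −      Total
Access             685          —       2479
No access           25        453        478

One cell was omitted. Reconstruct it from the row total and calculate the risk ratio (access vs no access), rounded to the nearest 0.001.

The missing cell is in the exposed row: 2479 − 685 = 1794.
So a = 685, b = 1794, c = 25, d = 453.
RR = [a/(a+b)] / [c/(c+d)] = (685/2479) / (25/478) = 0.27632/0.05230 = 5.28326

5.283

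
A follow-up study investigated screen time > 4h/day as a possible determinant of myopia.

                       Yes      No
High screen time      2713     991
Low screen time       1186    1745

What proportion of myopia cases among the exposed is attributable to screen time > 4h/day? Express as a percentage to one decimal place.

Cells: a = 2713, b = 991, c = 1186, d = 1745.
Risk in exposed = 2713/3704 = 0.73245; risk in unexposed = 1186/2931 = 0.40464.
RR = 0.73245/0.40464 = 1.81013
AR% = (RR − 1)/RR × 100 = (1.81013 − 1)/1.81013 × 100 = 44.7554%

44.8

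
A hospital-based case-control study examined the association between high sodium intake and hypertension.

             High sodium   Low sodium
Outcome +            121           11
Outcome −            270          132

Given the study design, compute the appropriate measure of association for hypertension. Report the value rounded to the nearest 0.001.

5.378

Reading the table with exposure as columns: a = 121 (High sodium, case), b = 270 (High sodium, non-case), c = 11 (Low sodium, case), d = 132.
This is a hospital-based case-control study: participants were sampled on outcome status, so risks in the source population cannot be estimated directly — relative risk is not valid here. The odds ratio is the appropriate measure.
OR = (a·d)/(b·c) = (121 × 132) / (270 × 11) = 15972 / 2970 = 5.37778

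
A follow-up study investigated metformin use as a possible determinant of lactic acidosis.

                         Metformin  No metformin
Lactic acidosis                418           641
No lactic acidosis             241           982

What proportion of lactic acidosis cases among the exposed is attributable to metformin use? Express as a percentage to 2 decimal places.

37.73

Reading the table with exposure as columns: a = 418 (Metformin, case), b = 241 (Metformin, non-case), c = 641 (No metformin, case), d = 982.
Risk in exposed = 418/659 = 0.63429; risk in unexposed = 641/1623 = 0.39495.
RR = 0.63429/0.39495 = 1.60602
AR% = (RR − 1)/RR × 100 = (1.60602 − 1)/1.60602 × 100 = 37.7343%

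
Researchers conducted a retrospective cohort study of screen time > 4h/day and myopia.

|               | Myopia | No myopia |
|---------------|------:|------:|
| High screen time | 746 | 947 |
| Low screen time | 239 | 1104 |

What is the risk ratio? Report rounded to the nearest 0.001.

2.476

Cells: a = 746, b = 947, c = 239, d = 1104.
Risk in exposed = 746/1693 = 0.44064; risk in unexposed = 239/1343 = 0.17796.
RR = 0.44064 / 0.17796 = 2.47605
The risk among the exposed is 2.48 times that among the unexposed.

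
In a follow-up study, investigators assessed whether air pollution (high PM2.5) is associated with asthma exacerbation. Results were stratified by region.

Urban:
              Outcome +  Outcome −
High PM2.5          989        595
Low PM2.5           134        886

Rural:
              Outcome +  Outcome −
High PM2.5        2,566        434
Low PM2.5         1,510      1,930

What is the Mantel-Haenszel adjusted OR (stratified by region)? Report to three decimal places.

8.351

OR_MH = Σ(aᵢdᵢ/nᵢ) / Σ(bᵢcᵢ/nᵢ), where nᵢ is the stratum total.
Stratum 1 (Urban): n = 2604; a·d/n = 989·886/2604 = 336.5031; b·c/n = 595·134/2604 = 30.6183
Stratum 2 (Rural): n = 6440; a·d/n = 2566·1930/6440 = 769.0031; b·c/n = 434·1510/6440 = 101.7609
OR_MH = (336.5031 + 769.0031) / (30.6183 + 101.7609) = 1105.5062 / 132.3791 = 8.35106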